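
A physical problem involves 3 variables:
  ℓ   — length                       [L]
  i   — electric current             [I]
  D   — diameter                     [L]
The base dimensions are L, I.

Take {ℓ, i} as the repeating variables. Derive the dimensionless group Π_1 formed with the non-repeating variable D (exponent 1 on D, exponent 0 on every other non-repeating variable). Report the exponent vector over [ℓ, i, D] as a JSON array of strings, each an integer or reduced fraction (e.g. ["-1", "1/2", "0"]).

Dimensional matrix (L×I by ℓ×i×D):
  L: [ 1  0  1]
  I: [ 0  1  0]
Row reduction gives pivot columns ℓ,i; rank = 2
Pivot set = {ℓ,i}, free = {D}
RREF:
  r0: [   1    0    1]
  r1: [   0    1    0]
Fix exponent of D at 1; solve each RREF row for its pivot's exponent:
  r0: exp(ℓ) + (1)·1 = 0 ⇒ exp(ℓ) = -1
  r1: exp(i) + (0)·1 = 0 ⇒ exp(i) = 0
Π_1 = ℓ^-1 · D

["-1", "0", "1"]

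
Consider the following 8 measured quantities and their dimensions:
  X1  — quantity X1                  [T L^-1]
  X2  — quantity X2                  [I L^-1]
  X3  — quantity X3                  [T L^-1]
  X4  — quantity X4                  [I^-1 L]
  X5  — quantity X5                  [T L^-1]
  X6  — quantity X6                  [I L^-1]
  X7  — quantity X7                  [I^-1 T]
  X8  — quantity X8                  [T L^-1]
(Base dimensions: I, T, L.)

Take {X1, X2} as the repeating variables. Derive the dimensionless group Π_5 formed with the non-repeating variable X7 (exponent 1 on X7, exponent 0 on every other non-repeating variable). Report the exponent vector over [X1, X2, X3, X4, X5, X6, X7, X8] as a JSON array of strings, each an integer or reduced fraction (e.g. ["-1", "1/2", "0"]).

Write exponents as rows I,T,L / cols X1,X2,X3,X4,X5,X6,X7,X8:
  I: [ 0  1  0 -1  0  1 -1  0]
  T: [ 1  0  1  0  1  0  1  1]
  L: [-1 -1 -1  1 -1 -1  0 -1]
Row reduction gives pivot columns X1,X2; rank = 2
Repeat: X1,X2; free: X3,X4,X5,X6,X7,X8
RREF:
  r0: [   1    0    1    0    1    0    1    1]
  r1: [   0    1    0   -1    0    1   -1    0]
  r2: [   0    0    0    0    0    0    0    0]
Fix exponent of X7 at 1, X3 at 0, X4 at 0, X5 at 0, X6 at 0, X8 at 0; solve each RREF row for its pivot's exponent:
  r0: exp(X1) + (1)·1 = 0 ⇒ exp(X1) = -1
  r1: exp(X2) + (-1)·1 = 0 ⇒ exp(X2) = 1
Π_5 = X1^-1 · X2 · X7

["-1", "1", "0", "0", "0", "0", "1", "0"]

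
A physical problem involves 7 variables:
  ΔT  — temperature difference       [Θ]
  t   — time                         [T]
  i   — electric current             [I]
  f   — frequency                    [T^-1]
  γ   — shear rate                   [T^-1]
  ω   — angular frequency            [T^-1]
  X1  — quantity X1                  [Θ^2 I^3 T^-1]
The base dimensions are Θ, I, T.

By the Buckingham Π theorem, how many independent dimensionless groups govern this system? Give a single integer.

Dimensional matrix (Θ×I×T by ΔT×t×i×f×γ×ω×X1):
  Θ: [ 1  0  0  0  0  0  2]
  I: [ 0  0  1  0  0  0  3]
  T: [ 0  1  0 -1 -1 -1 -1]
Echelon form has 3 nonzero rows (pivots: ΔT,t,i)
7 vars − rank 3 = 4 Π groups

4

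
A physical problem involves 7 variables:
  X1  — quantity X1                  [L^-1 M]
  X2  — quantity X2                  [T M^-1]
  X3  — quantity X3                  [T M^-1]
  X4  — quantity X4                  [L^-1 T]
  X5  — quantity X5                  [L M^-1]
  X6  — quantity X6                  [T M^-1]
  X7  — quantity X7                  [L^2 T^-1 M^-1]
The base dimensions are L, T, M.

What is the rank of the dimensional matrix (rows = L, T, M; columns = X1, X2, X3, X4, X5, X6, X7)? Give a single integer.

2

Exponent matrix [L,T,M] × [X1,X2,X3,X4,X5,X6,X7]:
  L: [-1  0  0 -1  1  0  2]
  T: [ 0  1  1  1  0  1 -1]
  M: [ 1 -1 -1  0 -1 -1 -1]
Row reduction gives pivot columns X1,X2; rank = 2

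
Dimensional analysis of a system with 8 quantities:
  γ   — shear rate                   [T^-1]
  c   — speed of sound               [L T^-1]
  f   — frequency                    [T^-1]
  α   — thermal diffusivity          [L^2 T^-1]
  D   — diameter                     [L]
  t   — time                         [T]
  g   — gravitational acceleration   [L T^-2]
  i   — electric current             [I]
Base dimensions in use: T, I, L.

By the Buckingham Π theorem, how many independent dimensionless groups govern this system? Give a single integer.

Exponent matrix [T,I,L] × [γ,c,f,α,D,t,g,i]:
  T: [-1 -1 -1 -1  0  1 -2  0]
  I: [ 0  0  0  0  0  0  0  1]
  L: [ 0  1  0  2  1  0  1  0]
Echelon form has 3 nonzero rows (pivots: γ,c,i)
8 vars − rank 3 = 5 Π groups

5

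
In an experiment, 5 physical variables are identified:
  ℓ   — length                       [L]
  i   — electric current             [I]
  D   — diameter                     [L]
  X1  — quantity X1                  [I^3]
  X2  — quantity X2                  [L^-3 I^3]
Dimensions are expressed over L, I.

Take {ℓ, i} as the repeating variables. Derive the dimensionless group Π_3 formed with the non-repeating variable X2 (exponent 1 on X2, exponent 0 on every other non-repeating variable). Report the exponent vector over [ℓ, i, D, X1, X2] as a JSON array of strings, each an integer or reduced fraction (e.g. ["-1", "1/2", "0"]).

["3", "-3", "0", "0", "1"]

Exponent matrix [L,I] × [ℓ,i,D,X1,X2]:
  L: [ 1  0  1  0 -3]
  I: [ 0  1  0  3  3]
Echelon form has 2 nonzero rows (pivots: ℓ,i)
Repeat: ℓ,i; free: D,X1,X2
RREF:
  r0: [   1    0    1    0   -3]
  r1: [   0    1    0    3    3]
Fix exponent of X2 at 1, D at 0, X1 at 0; solve each RREF row for its pivot's exponent:
  r0: exp(ℓ) + (-3)·1 = 0 ⇒ exp(ℓ) = 3
  r1: exp(i) + (3)·1 = 0 ⇒ exp(i) = -3
Π_3 = ℓ^3 · i^-3 · X2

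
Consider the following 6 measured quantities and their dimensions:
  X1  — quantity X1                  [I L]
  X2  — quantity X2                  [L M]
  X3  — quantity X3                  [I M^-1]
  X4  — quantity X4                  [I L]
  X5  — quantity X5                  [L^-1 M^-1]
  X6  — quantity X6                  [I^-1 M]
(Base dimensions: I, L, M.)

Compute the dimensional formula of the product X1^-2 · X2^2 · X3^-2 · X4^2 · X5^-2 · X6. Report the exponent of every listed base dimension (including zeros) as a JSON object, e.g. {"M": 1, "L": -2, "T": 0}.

Write exponents as rows I,L,M / cols X1,X2,X3,X4,X5,X6:
  I: [ 1  0  1  1  0 -1]
  L: [ 1  1  0  1 -1  0]
  M: [ 0  1 -1  0 -1  1]
  [I]: (-2)·1+(2)·0+(-2)·1+(2)·1+(-2)·0+(1)·-1 = -3
  [L]: (-2)·1+(2)·1+(-2)·0+(2)·1+(-2)·-1+(1)·0 = 4
  [M]: (-2)·0+(2)·1+(-2)·-1+(2)·0+(-2)·-1+(1)·1 = 7
⇒ I^-3 L^4 M^7

{"I": -3, "L": 4, "M": 7}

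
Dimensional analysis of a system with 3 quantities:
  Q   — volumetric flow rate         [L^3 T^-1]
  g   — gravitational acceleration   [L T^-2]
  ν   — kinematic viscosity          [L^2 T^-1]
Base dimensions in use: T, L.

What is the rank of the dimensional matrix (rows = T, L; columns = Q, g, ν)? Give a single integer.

Exponent matrix [T,L] × [Q,g,ν]:
  T: [-1 -2 -1]
  L: [ 3  1  2]
Row reduction gives pivot columns Q,g; rank = 2

2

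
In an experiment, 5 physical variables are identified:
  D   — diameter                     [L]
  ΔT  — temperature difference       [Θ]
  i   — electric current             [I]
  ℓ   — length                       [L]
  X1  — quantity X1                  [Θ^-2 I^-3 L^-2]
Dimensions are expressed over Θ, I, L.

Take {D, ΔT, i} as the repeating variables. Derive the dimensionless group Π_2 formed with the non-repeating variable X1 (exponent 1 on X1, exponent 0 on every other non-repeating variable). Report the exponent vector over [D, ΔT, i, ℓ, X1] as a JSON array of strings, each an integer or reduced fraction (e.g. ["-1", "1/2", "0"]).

Exponent matrix [Θ,I,L] × [D,ΔT,i,ℓ,X1]:
  Θ: [ 0  1  0  0 -2]
  I: [ 0  0  1  0 -3]
  L: [ 1  0  0  1 -2]
Echelon form has 3 nonzero rows (pivots: D,ΔT,i)
Repeat: D,ΔT,i; free: ℓ,X1
RREF:
  r0: [   1    0    0    1   -2]
  r1: [   0    1    0    0   -2]
  r2: [   0    0    1    0   -3]
Fix exponent of X1 at 1, ℓ at 0; solve each RREF row for its pivot's exponent:
  r0: exp(D) + (-2)·1 = 0 ⇒ exp(D) = 2
  r1: exp(ΔT) + (-2)·1 = 0 ⇒ exp(ΔT) = 2
  r2: exp(i) + (-3)·1 = 0 ⇒ exp(i) = 3
Π_2 = D^2 · ΔT^2 · i^3 · X1

["2", "2", "3", "0", "1"]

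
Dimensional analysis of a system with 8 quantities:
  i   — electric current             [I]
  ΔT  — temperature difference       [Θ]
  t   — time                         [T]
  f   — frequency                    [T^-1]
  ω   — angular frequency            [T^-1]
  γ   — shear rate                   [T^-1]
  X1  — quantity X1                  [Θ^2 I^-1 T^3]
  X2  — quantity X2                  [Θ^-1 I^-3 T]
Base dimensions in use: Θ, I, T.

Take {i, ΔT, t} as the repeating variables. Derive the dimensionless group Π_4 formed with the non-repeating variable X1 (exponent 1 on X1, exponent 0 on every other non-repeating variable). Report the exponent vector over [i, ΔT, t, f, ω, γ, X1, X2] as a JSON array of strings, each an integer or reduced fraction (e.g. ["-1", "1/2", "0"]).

Write exponents as rows Θ,I,T / cols i,ΔT,t,f,ω,γ,X1,X2:
  Θ: [ 0  1  0  0  0  0  2 -1]
  I: [ 1  0  0  0  0  0 -1 -3]
  T: [ 0  0  1 -1 -1 -1  3  1]
RREF → pivots at {i,ΔT,t} ⇒ r = 3
Pivot set = {i,ΔT,t}, free = {f,ω,γ,X1,X2}
RREF:
  r0: [   1    0    0    0    0    0   -1   -3]
  r1: [   0    1    0    0    0    0    2   -1]
  r2: [   0    0    1   -1   -1   -1    3    1]
Fix exponent of X1 at 1, f at 0, ω at 0, γ at 0, X2 at 0; solve each RREF row for its pivot's exponent:
  r0: exp(i) + (-1)·1 = 0 ⇒ exp(i) = 1
  r1: exp(ΔT) + (2)·1 = 0 ⇒ exp(ΔT) = -2
  r2: exp(t) + (3)·1 = 0 ⇒ exp(t) = -3
Π_4 = i · ΔT^-2 · t^-3 · X1

["1", "-2", "-3", "0", "0", "0", "1", "0"]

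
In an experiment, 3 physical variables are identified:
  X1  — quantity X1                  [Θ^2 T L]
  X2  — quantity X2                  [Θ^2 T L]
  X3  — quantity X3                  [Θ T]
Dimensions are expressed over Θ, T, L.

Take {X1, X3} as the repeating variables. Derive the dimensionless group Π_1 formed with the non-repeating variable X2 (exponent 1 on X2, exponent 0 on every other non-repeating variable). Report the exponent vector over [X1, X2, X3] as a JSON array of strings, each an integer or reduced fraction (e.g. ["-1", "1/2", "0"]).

Dimensional matrix (Θ×T×L by X1×X2×X3):
  Θ: [ 2  2  1]
  T: [ 1  1  1]
  L: [ 1  1  0]
Echelon form has 2 nonzero rows (pivots: X1,X3)
Pivot set = {X1,X3}, free = {X2}
RREF:
  r0: [   1    1    0]
  r1: [   0    0    1]
  r2: [   0    0    0]
Fix exponent of X2 at 1; solve each RREF row for its pivot's exponent:
  r0: exp(X1) + (1)·1 = 0 ⇒ exp(X1) = -1
  r1: exp(X3) + (0)·1 = 0 ⇒ exp(X3) = 0
Π_1 = X1^-1 · X2

["-1", "1", "0"]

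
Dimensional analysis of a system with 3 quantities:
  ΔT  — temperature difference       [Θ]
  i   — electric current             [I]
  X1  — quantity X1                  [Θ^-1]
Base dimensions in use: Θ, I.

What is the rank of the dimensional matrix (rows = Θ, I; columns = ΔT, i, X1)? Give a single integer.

2

Dimensional matrix (Θ×I by ΔT×i×X1):
  Θ: [ 1  0 -1]
  I: [ 0  1  0]
Echelon form has 2 nonzero rows (pivots: ΔT,i)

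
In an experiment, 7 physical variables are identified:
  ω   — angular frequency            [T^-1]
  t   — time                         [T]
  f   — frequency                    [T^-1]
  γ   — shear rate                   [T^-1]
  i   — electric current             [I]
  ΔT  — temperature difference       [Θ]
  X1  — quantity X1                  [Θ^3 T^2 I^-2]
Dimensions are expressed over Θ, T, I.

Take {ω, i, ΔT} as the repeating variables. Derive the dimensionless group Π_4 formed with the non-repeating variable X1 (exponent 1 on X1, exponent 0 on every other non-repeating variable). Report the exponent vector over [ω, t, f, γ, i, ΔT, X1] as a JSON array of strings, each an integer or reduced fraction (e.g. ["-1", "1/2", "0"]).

["2", "0", "0", "0", "2", "-3", "1"]

Dimensional matrix (Θ×T×I by ω×t×f×γ×i×ΔT×X1):
  Θ: [ 0  0  0  0  0  1  3]
  T: [-1  1 -1 -1  0  0  2]
  I: [ 0  0  0  0  1  0 -2]
RREF → pivots at {ω,i,ΔT} ⇒ r = 3
Pivot set = {ω,i,ΔT}, free = {t,f,γ,X1}
RREF:
  r0: [   1   -1    1    1    0    0   -2]
  r1: [   0    0    0    0    1    0   -2]
  r2: [   0    0    0    0    0    1    3]
Fix exponent of X1 at 1, t at 0, f at 0, γ at 0; solve each RREF row for its pivot's exponent:
  r0: exp(ω) + (-2)·1 = 0 ⇒ exp(ω) = 2
  r1: exp(i) + (-2)·1 = 0 ⇒ exp(i) = 2
  r2: exp(ΔT) + (3)·1 = 0 ⇒ exp(ΔT) = -3
Π_4 = ω^2 · i^2 · ΔT^-3 · X1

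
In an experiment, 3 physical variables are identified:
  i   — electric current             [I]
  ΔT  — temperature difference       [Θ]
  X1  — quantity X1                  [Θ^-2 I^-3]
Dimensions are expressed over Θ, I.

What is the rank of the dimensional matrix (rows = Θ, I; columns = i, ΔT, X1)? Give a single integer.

Dimensional matrix (Θ×I by i×ΔT×X1):
  Θ: [ 0  1 -2]
  I: [ 1  0 -3]
Row reduction gives pivot columns i,ΔT; rank = 2

2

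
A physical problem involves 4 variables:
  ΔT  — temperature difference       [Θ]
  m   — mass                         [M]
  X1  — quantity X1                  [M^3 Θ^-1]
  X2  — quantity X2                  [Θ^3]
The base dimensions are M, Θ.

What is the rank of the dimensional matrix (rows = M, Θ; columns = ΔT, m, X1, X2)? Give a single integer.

Dimensional matrix (M×Θ by ΔT×m×X1×X2):
  M: [ 0  1  3  0]
  Θ: [ 1  0 -1  3]
Row reduction gives pivot columns ΔT,m; rank = 2

2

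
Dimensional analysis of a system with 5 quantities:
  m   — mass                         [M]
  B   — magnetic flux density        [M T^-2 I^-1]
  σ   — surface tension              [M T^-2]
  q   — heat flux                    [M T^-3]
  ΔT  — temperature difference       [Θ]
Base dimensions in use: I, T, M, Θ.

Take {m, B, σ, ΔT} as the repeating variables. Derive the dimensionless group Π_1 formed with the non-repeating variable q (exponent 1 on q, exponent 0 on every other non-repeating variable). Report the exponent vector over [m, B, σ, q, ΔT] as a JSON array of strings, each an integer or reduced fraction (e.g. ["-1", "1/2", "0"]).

["1/2", "0", "-3/2", "1", "0"]

Write exponents as rows I,T,M,Θ / cols m,B,σ,q,ΔT:
  I: [ 0 -1  0  0  0]
  T: [ 0 -2 -2 -3  0]
  M: [ 1  1  1  1  0]
  Θ: [ 0  0  0  0  1]
Row reduction gives pivot columns m,B,σ,ΔT; rank = 4
Repeat: m,B,σ,ΔT; free: q
RREF:
  r0: [   1    0    0 -1/2    0]
  r1: [   0    1    0    0    0]
  r2: [   0    0    1  3/2    0]
  r3: [   0    0    0    0    1]
Fix exponent of q at 1; solve each RREF row for its pivot's exponent:
  r0: exp(m) + (-1/2)·1 = 0 ⇒ exp(m) = 1/2
  r1: exp(B) + (0)·1 = 0 ⇒ exp(B) = 0
  r2: exp(σ) + (3/2)·1 = 0 ⇒ exp(σ) = -3/2
  r3: exp(ΔT) + (0)·1 = 0 ⇒ exp(ΔT) = 0
Π_1 = m^(1/2) · σ^(-3/2) · q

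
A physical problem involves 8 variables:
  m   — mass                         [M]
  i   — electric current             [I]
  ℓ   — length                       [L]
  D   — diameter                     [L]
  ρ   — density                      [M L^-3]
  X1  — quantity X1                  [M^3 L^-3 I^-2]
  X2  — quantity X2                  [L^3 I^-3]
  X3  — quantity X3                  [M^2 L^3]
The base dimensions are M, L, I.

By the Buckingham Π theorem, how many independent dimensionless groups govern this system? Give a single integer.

5

Exponent matrix [M,L,I] × [m,i,ℓ,D,ρ,X1,X2,X3]:
  M: [ 1  0  0  0  1  3  0  2]
  L: [ 0  0  1  1 -3 -3  3  3]
  I: [ 0  1  0  0  0 -2 -3  0]
RREF → pivots at {m,i,ℓ} ⇒ r = 3
8 vars − rank 3 = 5 Π groups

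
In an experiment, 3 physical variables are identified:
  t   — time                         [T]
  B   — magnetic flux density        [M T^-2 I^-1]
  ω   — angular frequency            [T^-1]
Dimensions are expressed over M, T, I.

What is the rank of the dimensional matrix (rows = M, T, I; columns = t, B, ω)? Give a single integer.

Dimensional matrix (M×T×I by t×B×ω):
  M: [ 0  1  0]
  T: [ 1 -2 -1]
  I: [ 0 -1  0]
Echelon form has 2 nonzero rows (pivots: t,B)

2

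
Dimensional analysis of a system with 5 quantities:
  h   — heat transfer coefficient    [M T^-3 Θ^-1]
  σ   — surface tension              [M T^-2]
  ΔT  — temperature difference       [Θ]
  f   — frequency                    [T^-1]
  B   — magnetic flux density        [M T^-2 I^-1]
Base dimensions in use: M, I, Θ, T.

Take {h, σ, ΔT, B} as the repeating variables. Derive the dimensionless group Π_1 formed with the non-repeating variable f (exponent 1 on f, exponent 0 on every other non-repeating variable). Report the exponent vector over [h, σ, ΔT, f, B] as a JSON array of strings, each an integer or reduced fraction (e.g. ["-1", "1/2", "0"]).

Dimensional matrix (M×I×Θ×T by h×σ×ΔT×f×B):
  M: [ 1  1  0  0  1]
  I: [ 0  0  0  0 -1]
  Θ: [-1  0  1  0  0]
  T: [-3 -2  0 -1 -2]
Echelon form has 4 nonzero rows (pivots: h,σ,ΔT,B)
Repeat: h,σ,ΔT,B; free: f
RREF:
  r0: [   1    0    0    1    0]
  r1: [   0    1    0   -1    0]
  r2: [   0    0    1    1    0]
  r3: [   0    0    0    0    1]
Fix exponent of f at 1; solve each RREF row for its pivot's exponent:
  r0: exp(h) + (1)·1 = 0 ⇒ exp(h) = -1
  r1: exp(σ) + (-1)·1 = 0 ⇒ exp(σ) = 1
  r2: exp(ΔT) + (1)·1 = 0 ⇒ exp(ΔT) = -1
  r3: exp(B) + (0)·1 = 0 ⇒ exp(B) = 0
Π_1 = h^-1 · σ · ΔT^-1 · f

["-1", "1", "-1", "1", "0"]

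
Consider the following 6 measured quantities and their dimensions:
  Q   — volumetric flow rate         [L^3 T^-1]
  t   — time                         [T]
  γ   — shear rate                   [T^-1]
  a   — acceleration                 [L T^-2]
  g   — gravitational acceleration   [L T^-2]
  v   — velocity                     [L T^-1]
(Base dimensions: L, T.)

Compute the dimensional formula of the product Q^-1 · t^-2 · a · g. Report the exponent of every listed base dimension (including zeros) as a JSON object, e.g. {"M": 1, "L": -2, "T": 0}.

{"L": -1, "T": -5}

Exponent matrix [L,T] × [Q,t,γ,a,g,v]:
  L: [ 3  0  0  1  1  1]
  T: [-1  1 -1 -2 -2 -1]
  [L]: (-1)·3+(-2)·0+(1)·1+(1)·1 = -1
  [T]: (-1)·-1+(-2)·1+(1)·-2+(1)·-2 = -5
⇒ L^-1 T^-5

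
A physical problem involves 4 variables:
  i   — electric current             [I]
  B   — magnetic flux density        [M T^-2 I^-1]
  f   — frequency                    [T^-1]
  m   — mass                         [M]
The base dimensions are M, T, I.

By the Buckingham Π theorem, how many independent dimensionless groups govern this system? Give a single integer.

1

Dimensional matrix (M×T×I by i×B×f×m):
  M: [ 0  1  0  1]
  T: [ 0 -2 -1  0]
  I: [ 1 -1  0  0]
Row reduction gives pivot columns i,B,f; rank = 3
Π count = n − r = 4 − 3 = 1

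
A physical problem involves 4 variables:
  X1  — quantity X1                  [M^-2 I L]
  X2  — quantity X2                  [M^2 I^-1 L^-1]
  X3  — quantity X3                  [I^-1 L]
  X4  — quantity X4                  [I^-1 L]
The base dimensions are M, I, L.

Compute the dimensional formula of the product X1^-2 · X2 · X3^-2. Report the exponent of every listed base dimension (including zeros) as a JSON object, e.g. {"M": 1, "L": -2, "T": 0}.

{"M": 6, "I": -1, "L": -5}

Dimensional matrix (M×I×L by X1×X2×X3×X4):
  M: [-2  2  0  0]
  I: [ 1 -1 -1 -1]
  L: [ 1 -1  1  1]
  [M]: (-2)·-2+(1)·2+(-2)·0 = 6
  [I]: (-2)·1+(1)·-1+(-2)·-1 = -1
  [L]: (-2)·1+(1)·-1+(-2)·1 = -5
⇒ M^6 I^-1 L^-5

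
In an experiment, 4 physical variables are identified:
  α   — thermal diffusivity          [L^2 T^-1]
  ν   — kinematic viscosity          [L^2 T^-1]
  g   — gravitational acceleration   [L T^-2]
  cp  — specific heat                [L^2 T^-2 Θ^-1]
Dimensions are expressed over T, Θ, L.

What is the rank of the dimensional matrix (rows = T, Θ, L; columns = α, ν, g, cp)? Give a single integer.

Exponent matrix [T,Θ,L] × [α,ν,g,cp]:
  T: [-1 -1 -2 -2]
  Θ: [ 0  0  0 -1]
  L: [ 2  2  1  2]
Row reduction gives pivot columns α,g,cp; rank = 3

3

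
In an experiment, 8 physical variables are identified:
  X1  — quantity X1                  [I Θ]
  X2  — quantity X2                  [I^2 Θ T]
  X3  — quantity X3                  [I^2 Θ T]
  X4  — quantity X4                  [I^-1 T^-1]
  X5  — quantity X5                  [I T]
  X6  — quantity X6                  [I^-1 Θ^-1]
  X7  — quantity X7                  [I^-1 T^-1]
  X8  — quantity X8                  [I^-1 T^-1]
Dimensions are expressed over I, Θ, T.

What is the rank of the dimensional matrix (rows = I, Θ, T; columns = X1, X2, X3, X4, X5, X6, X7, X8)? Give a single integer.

Write exponents as rows I,Θ,T / cols X1,X2,X3,X4,X5,X6,X7,X8:
  I: [ 1  2  2 -1  1 -1 -1 -1]
  Θ: [ 1  1  1  0  0 -1  0  0]
  T: [ 0  1  1 -1  1  0 -1 -1]
RREF → pivots at {X1,X2} ⇒ r = 2

2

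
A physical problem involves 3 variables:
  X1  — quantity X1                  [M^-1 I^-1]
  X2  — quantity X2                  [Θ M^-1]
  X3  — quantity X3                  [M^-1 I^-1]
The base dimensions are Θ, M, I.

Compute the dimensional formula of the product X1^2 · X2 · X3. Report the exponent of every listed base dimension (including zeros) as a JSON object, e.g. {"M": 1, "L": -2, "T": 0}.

{"Θ": 1, "M": -4, "I": -3}

Dimensional matrix (Θ×M×I by X1×X2×X3):
  Θ: [ 0  1  0]
  M: [-1 -1 -1]
  I: [-1  0 -1]
  [Θ]: (2)·0+(1)·1+(1)·0 = 1
  [M]: (2)·-1+(1)·-1+(1)·-1 = -4
  [I]: (2)·-1+(1)·0+(1)·-1 = -3
⇒ Θ M^-4 I^-3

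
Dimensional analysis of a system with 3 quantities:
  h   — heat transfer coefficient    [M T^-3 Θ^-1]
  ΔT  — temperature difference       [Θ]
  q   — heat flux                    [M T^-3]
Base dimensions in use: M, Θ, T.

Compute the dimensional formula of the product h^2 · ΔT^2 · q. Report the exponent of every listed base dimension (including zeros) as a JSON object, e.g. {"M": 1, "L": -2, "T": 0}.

Exponent matrix [M,Θ,T] × [h,ΔT,q]:
  M: [ 1  0  1]
  Θ: [-1  1  0]
  T: [-3  0 -3]
  [M]: (2)·1+(2)·0+(1)·1 = 3
  [Θ]: (2)·-1+(2)·1+(1)·0 = 0
  [T]: (2)·-3+(2)·0+(1)·-3 = -9
⇒ M^3 T^-9

{"M": 3, "Θ": 0, "T": -9}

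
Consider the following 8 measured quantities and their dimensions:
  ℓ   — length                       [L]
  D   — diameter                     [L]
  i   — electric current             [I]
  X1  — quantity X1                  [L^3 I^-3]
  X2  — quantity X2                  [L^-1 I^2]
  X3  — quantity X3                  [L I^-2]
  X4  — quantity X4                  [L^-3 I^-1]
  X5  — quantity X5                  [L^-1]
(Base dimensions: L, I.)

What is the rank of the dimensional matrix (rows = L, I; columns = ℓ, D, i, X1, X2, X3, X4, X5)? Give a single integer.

Exponent matrix [L,I] × [ℓ,D,i,X1,X2,X3,X4,X5]:
  L: [ 1  1  0  3 -1  1 -3 -1]
  I: [ 0  0  1 -3  2 -2 -1  0]
Row reduction gives pivot columns ℓ,i; rank = 2

2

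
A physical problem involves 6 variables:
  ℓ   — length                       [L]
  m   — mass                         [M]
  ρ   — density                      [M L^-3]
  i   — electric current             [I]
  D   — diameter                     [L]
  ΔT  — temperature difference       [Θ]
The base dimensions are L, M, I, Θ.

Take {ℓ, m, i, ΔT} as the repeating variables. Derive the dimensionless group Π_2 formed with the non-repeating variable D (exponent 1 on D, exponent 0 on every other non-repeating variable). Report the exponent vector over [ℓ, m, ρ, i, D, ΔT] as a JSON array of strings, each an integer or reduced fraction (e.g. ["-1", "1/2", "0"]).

["-1", "0", "0", "0", "1", "0"]

Exponent matrix [L,M,I,Θ] × [ℓ,m,ρ,i,D,ΔT]:
  L: [ 1  0 -3  0  1  0]
  M: [ 0  1  1  0  0  0]
  I: [ 0  0  0  1  0  0]
  Θ: [ 0  0  0  0  0  1]
RREF → pivots at {ℓ,m,i,ΔT} ⇒ r = 4
Pivot set = {ℓ,m,i,ΔT}, free = {ρ,D}
RREF:
  r0: [   1    0   -3    0    1    0]
  r1: [   0    1    1    0    0    0]
  r2: [   0    0    0    1    0    0]
  r3: [   0    0    0    0    0    1]
Fix exponent of D at 1, ρ at 0; solve each RREF row for its pivot's exponent:
  r0: exp(ℓ) + (1)·1 = 0 ⇒ exp(ℓ) = -1
  r1: exp(m) + (0)·1 = 0 ⇒ exp(m) = 0
  r2: exp(i) + (0)·1 = 0 ⇒ exp(i) = 0
  r3: exp(ΔT) + (0)·1 = 0 ⇒ exp(ΔT) = 0
Π_2 = ℓ^-1 · D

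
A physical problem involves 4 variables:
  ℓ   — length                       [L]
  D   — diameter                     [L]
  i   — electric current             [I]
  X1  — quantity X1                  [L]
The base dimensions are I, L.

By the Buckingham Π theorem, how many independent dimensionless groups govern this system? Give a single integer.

2

Exponent matrix [I,L] × [ℓ,D,i,X1]:
  I: [ 0  0  1  0]
  L: [ 1  1  0  1]
Echelon form has 2 nonzero rows (pivots: ℓ,i)
4 vars − rank 2 = 2 Π groups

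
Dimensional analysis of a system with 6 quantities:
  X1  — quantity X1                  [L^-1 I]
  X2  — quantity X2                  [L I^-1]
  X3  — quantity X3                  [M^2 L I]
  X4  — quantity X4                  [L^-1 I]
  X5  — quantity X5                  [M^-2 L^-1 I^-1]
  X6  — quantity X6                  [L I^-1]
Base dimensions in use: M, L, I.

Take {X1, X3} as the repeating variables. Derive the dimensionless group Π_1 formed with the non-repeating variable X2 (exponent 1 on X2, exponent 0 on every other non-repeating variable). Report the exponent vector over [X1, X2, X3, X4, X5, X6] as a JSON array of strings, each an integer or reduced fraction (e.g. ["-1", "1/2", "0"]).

Dimensional matrix (M×L×I by X1×X2×X3×X4×X5×X6):
  M: [ 0  0  2  0 -2  0]
  L: [-1  1  1 -1 -1  1]
  I: [ 1 -1  1  1 -1 -1]
Row reduction gives pivot columns X1,X3; rank = 2
Pivot set = {X1,X3}, free = {X2,X4,X5,X6}
RREF:
  r0: [   1   -1    0    1    0   -1]
  r1: [   0    0    1    0   -1    0]
  r2: [   0    0    0    0    0    0]
Fix exponent of X2 at 1, X4 at 0, X5 at 0, X6 at 0; solve each RREF row for its pivot's exponent:
  r0: exp(X1) + (-1)·1 = 0 ⇒ exp(X1) = 1
  r1: exp(X3) + (0)·1 = 0 ⇒ exp(X3) = 0
Π_1 = X1 · X2

["1", "1", "0", "0", "0", "0"]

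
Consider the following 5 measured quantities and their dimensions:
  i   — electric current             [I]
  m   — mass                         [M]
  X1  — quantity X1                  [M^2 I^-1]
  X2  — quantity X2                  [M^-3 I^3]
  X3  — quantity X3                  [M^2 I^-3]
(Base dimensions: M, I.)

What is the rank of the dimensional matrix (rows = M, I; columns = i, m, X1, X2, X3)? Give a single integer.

2

Exponent matrix [M,I] × [i,m,X1,X2,X3]:
  M: [ 0  1  2 -3  2]
  I: [ 1  0 -1  3 -3]
Row reduction gives pivot columns i,m; rank = 2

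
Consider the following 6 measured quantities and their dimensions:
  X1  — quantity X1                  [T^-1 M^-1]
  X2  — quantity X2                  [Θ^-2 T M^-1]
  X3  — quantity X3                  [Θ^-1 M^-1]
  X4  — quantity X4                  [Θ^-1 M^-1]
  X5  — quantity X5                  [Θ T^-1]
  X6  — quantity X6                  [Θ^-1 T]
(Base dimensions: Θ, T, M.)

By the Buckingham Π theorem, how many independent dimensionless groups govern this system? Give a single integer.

4

Write exponents as rows Θ,T,M / cols X1,X2,X3,X4,X5,X6:
  Θ: [ 0 -2 -1 -1  1 -1]
  T: [-1  1  0  0 -1  1]
  M: [-1 -1 -1 -1  0  0]
Echelon form has 2 nonzero rows (pivots: X1,X2)
n=6, r=2 ⇒ 4 dimensionless groups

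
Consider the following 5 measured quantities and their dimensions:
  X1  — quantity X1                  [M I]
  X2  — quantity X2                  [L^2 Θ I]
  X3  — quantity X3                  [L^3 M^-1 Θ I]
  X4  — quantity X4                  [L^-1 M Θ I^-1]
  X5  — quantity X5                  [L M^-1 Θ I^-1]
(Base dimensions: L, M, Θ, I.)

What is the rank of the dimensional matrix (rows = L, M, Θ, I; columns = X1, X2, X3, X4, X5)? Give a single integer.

3

Exponent matrix [L,M,Θ,I] × [X1,X2,X3,X4,X5]:
  L: [ 0  2  3 -1  1]
  M: [ 1  0 -1  1 -1]
  Θ: [ 0  1  1  1  1]
  I: [ 1  1  1 -1 -1]
Echelon form has 3 nonzero rows (pivots: X1,X2,X3)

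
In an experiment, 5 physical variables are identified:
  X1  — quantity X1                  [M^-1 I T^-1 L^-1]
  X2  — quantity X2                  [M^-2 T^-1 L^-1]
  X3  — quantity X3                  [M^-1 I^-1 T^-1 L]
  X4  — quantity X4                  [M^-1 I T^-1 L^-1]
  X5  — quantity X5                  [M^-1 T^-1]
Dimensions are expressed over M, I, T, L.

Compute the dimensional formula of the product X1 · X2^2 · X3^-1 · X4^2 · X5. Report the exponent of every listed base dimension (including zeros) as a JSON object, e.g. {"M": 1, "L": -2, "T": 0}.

Write exponents as rows M,I,T,L / cols X1,X2,X3,X4,X5:
  M: [-1 -2 -1 -1 -1]
  I: [ 1  0 -1  1  0]
  T: [-1 -1 -1 -1 -1]
  L: [-1 -1  1 -1  0]
  [M]: (1)·-1+(2)·-2+(-1)·-1+(2)·-1+(1)·-1 = -7
  [I]: (1)·1+(2)·0+(-1)·-1+(2)·1+(1)·0 = 4
  [T]: (1)·-1+(2)·-1+(-1)·-1+(2)·-1+(1)·-1 = -5
  [L]: (1)·-1+(2)·-1+(-1)·1+(2)·-1+(1)·0 = -6
⇒ M^-7 I^4 T^-5 L^-6

{"M": -7, "I": 4, "T": -5, "L": -6}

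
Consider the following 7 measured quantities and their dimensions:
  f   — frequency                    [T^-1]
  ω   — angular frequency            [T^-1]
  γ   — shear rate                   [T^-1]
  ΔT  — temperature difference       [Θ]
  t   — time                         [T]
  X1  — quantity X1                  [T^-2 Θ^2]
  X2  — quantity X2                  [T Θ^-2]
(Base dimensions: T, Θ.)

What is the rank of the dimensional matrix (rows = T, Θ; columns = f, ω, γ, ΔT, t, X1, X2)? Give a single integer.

Dimensional matrix (T×Θ by f×ω×γ×ΔT×t×X1×X2):
  T: [-1 -1 -1  0  1 -2  1]
  Θ: [ 0  0  0  1  0  2 -2]
Echelon form has 2 nonzero rows (pivots: f,ΔT)

2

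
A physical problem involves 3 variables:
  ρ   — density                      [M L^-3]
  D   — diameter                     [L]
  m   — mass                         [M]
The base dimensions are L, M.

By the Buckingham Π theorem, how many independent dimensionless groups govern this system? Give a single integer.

1

Write exponents as rows L,M / cols ρ,D,m:
  L: [-3  1  0]
  M: [ 1  0  1]
Row reduction gives pivot columns ρ,D; rank = 2
3 vars − rank 2 = 1 Π group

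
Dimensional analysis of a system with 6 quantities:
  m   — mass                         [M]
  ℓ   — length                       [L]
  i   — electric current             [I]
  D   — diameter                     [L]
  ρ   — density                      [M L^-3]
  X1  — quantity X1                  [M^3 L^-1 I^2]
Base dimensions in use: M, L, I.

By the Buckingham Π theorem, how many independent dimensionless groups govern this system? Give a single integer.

Exponent matrix [M,L,I] × [m,ℓ,i,D,ρ,X1]:
  M: [ 1  0  0  0  1  3]
  L: [ 0  1  0  1 -3 -1]
  I: [ 0  0  1  0  0  2]
Echelon form has 3 nonzero rows (pivots: m,ℓ,i)
6 vars − rank 3 = 3 Π groups

3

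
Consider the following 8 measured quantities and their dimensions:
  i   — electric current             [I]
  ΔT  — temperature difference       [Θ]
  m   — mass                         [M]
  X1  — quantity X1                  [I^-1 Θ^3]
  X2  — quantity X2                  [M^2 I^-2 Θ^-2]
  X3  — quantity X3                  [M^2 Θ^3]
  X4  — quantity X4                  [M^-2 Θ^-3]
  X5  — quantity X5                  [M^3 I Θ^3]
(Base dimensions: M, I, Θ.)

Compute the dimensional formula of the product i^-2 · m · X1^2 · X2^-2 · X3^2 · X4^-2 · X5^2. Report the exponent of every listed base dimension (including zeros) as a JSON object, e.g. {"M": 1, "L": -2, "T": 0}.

{"M": 11, "I": 2, "Θ": 28}

Exponent matrix [M,I,Θ] × [i,ΔT,m,X1,X2,X3,X4,X5]:
  M: [ 0  0  1  0  2  2 -2  3]
  I: [ 1  0  0 -1 -2  0  0  1]
  Θ: [ 0  1  0  3 -2  3 -3  3]
  [M]: (-2)·0+(1)·1+(2)·0+(-2)·2+(2)·2+(-2)·-2+(2)·3 = 11
  [I]: (-2)·1+(1)·0+(2)·-1+(-2)·-2+(2)·0+(-2)·0+(2)·1 = 2
  [Θ]: (-2)·0+(1)·0+(2)·3+(-2)·-2+(2)·3+(-2)·-3+(2)·3 = 28
⇒ M^11 I^2 Θ^28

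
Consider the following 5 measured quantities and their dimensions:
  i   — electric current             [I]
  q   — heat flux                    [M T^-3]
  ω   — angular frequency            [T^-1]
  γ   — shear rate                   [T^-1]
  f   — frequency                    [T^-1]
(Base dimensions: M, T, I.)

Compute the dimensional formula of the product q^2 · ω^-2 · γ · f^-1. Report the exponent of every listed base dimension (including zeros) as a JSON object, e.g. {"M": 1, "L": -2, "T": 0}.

Write exponents as rows M,T,I / cols i,q,ω,γ,f:
  M: [ 0  1  0  0  0]
  T: [ 0 -3 -1 -1 -1]
  I: [ 1  0  0  0  0]
  [M]: (2)·1+(-2)·0+(1)·0+(-1)·0 = 2
  [T]: (2)·-3+(-2)·-1+(1)·-1+(-1)·-1 = -4
  [I]: (2)·0+(-2)·0+(1)·0+(-1)·0 = 0
⇒ M^2 T^-4

{"M": 2, "T": -4, "I": 0}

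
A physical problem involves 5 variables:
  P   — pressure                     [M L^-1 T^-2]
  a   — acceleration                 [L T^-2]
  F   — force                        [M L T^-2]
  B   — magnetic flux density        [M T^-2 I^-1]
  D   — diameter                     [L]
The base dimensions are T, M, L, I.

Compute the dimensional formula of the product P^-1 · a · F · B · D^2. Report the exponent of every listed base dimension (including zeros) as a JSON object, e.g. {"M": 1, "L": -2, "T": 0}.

{"T": -4, "M": 1, "L": 5, "I": -1}

Exponent matrix [T,M,L,I] × [P,a,F,B,D]:
  T: [-2 -2 -2 -2  0]
  M: [ 1  0  1  1  0]
  L: [-1  1  1  0  1]
  I: [ 0  0  0 -1  0]
  [T]: (-1)·-2+(1)·-2+(1)·-2+(1)·-2+(2)·0 = -4
  [M]: (-1)·1+(1)·0+(1)·1+(1)·1+(2)·0 = 1
  [L]: (-1)·-1+(1)·1+(1)·1+(1)·0+(2)·1 = 5
  [I]: (-1)·0+(1)·0+(1)·0+(1)·-1+(2)·0 = -1
⇒ T^-4 M L^5 I^-1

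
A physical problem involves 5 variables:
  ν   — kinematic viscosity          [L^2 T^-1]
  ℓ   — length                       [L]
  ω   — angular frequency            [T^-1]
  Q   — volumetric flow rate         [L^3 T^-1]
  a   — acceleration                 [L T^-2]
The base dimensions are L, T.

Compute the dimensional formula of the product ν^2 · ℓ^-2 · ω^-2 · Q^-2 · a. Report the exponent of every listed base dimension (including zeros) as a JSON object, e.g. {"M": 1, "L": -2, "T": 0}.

{"L": -3, "T": 0}

Dimensional matrix (L×T by ν×ℓ×ω×Q×a):
  L: [ 2  1  0  3  1]
  T: [-1  0 -1 -1 -2]
  [L]: (2)·2+(-2)·1+(-2)·0+(-2)·3+(1)·1 = -3
  [T]: (2)·-1+(-2)·0+(-2)·-1+(-2)·-1+(1)·-2 = 0
⇒ L^-3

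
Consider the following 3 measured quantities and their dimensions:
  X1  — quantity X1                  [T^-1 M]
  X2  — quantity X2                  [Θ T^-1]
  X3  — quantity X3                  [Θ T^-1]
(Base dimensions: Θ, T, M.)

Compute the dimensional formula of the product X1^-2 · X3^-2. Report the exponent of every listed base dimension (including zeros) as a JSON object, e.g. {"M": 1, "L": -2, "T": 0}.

{"Θ": -2, "T": 4, "M": -2}

Write exponents as rows Θ,T,M / cols X1,X2,X3:
  Θ: [ 0  1  1]
  T: [-1 -1 -1]
  M: [ 1  0  0]
  [Θ]: (-2)·0+(-2)·1 = -2
  [T]: (-2)·-1+(-2)·-1 = 4
  [M]: (-2)·1+(-2)·0 = -2
⇒ Θ^-2 T^4 M^-2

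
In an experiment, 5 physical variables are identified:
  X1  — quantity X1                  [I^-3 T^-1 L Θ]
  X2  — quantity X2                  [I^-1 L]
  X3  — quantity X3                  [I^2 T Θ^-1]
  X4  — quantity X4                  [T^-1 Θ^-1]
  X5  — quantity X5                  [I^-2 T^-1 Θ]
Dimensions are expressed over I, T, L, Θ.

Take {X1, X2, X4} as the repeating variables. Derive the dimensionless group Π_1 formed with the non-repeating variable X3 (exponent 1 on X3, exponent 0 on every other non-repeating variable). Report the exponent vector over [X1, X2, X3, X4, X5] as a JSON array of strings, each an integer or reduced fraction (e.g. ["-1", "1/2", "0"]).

Dimensional matrix (I×T×L×Θ by X1×X2×X3×X4×X5):
  I: [-3 -1  2  0 -2]
  T: [-1  0  1 -1 -1]
  L: [ 1  1  0  0  0]
  Θ: [ 1  0 -1 -1  1]
Row reduction gives pivot columns X1,X2,X4; rank = 3
Repeat: X1,X2,X4; free: X3,X5
RREF:
  r0: [   1    0   -1    0    1]
  r1: [   0    1    1    0   -1]
  r2: [   0    0    0    1    0]
  r3: [   0    0    0    0    0]
Fix exponent of X3 at 1, X5 at 0; solve each RREF row for its pivot's exponent:
  r0: exp(X1) + (-1)·1 = 0 ⇒ exp(X1) = 1
  r1: exp(X2) + (1)·1 = 0 ⇒ exp(X2) = -1
  r2: exp(X4) + (0)·1 = 0 ⇒ exp(X4) = 0
Π_1 = X1 · X2^-1 · X3

["1", "-1", "1", "0", "0"]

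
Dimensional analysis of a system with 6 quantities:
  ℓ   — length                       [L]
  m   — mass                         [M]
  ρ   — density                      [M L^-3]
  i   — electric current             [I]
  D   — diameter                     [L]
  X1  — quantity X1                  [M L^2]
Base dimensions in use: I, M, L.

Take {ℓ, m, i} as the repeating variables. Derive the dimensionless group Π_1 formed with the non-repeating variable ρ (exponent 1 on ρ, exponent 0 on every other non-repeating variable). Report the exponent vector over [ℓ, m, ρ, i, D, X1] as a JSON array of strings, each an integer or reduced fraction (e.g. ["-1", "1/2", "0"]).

["3", "-1", "1", "0", "0", "0"]

Dimensional matrix (I×M×L by ℓ×m×ρ×i×D×X1):
  I: [ 0  0  0  1  0  0]
  M: [ 0  1  1  0  0  1]
  L: [ 1  0 -3  0  1  2]
Echelon form has 3 nonzero rows (pivots: ℓ,m,i)
Pivot set = {ℓ,m,i}, free = {ρ,D,X1}
RREF:
  r0: [   1    0   -3    0    1    2]
  r1: [   0    1    1    0    0    1]
  r2: [   0    0    0    1    0    0]
Fix exponent of ρ at 1, D at 0, X1 at 0; solve each RREF row for its pivot's exponent:
  r0: exp(ℓ) + (-3)·1 = 0 ⇒ exp(ℓ) = 3
  r1: exp(m) + (1)·1 = 0 ⇒ exp(m) = -1
  r2: exp(i) + (0)·1 = 0 ⇒ exp(i) = 0
Π_1 = ℓ^3 · m^-1 · ρ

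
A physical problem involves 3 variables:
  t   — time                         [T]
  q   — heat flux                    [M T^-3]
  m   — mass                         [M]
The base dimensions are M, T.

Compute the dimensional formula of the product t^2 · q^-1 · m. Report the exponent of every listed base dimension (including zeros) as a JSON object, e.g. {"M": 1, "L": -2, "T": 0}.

Write exponents as rows M,T / cols t,q,m:
  M: [ 0  1  1]
  T: [ 1 -3  0]
  [M]: (2)·0+(-1)·1+(1)·1 = 0
  [T]: (2)·1+(-1)·-3+(1)·0 = 5
⇒ T^5

{"M": 0, "T": 5}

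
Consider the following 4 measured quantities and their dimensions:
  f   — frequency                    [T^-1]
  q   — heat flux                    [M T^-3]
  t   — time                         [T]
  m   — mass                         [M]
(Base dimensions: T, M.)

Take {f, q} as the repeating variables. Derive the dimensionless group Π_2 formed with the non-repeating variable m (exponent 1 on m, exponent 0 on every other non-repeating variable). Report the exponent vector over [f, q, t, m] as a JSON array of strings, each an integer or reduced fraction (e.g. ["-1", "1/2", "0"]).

Write exponents as rows T,M / cols f,q,t,m:
  T: [-1 -3  1  0]
  M: [ 0  1  0  1]
Row reduction gives pivot columns f,q; rank = 2
Repeat: f,q; free: t,m
RREF:
  r0: [   1    0   -1   -3]
  r1: [   0    1    0    1]
Fix exponent of m at 1, t at 0; solve each RREF row for its pivot's exponent:
  r0: exp(f) + (-3)·1 = 0 ⇒ exp(f) = 3
  r1: exp(q) + (1)·1 = 0 ⇒ exp(q) = -1
Π_2 = f^3 · q^-1 · m

["3", "-1", "0", "1"]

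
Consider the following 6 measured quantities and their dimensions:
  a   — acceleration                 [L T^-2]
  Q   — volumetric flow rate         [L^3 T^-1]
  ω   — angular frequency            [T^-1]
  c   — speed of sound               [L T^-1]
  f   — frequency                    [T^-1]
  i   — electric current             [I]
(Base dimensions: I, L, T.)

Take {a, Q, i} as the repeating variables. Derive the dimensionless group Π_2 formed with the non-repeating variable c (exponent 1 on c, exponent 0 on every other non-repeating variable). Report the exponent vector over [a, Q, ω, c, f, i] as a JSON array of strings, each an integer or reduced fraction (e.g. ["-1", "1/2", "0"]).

Write exponents as rows I,L,T / cols a,Q,ω,c,f,i:
  I: [ 0  0  0  0  0  1]
  L: [ 1  3  0  1  0  0]
  T: [-2 -1 -1 -1 -1  0]
Echelon form has 3 nonzero rows (pivots: a,Q,i)
Pivot set = {a,Q,i}, free = {ω,c,f}
RREF:
  r0: [   1    0  3/5  2/5  3/5    0]
  r1: [   0    1 -1/5  1/5 -1/5    0]
  r2: [   0    0    0    0    0    1]
Fix exponent of c at 1, ω at 0, f at 0; solve each RREF row for its pivot's exponent:
  r0: exp(a) + (2/5)·1 = 0 ⇒ exp(a) = -2/5
  r1: exp(Q) + (1/5)·1 = 0 ⇒ exp(Q) = -1/5
  r2: exp(i) + (0)·1 = 0 ⇒ exp(i) = 0
Π_2 = a^(-2/5) · Q^(-1/5) · c

["-2/5", "-1/5", "0", "1", "0", "0"]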